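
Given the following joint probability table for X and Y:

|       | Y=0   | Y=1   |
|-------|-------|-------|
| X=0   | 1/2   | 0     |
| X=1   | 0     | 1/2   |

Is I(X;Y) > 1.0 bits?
Marginal P(X) (row sums):
  P(X=0) = 1/2 + 0 = 1/2
  P(X=1) = 0 + 1/2 = 1/2
Marginal P(Y) (column sums):
  P(Y=0) = 1/2 + 0 = 1/2
  P(Y=1) = 0 + 1/2 = 1/2

H(X) = -[(1/2)·log₂(1/2) + (1/2)·log₂(1/2)]
  = 0.5000 + 0.5000
  = 1.0000 bits
H(Y) = -[(1/2)·log₂(1/2) + (1/2)·log₂(1/2)]
  = 0.5000 + 0.5000
  = 1.0000 bits
H(X,Y) = -[(1/2)·log₂(1/2) + (1/2)·log₂(1/2)]
  = 0.5000 + 0.5000
  = 1.0000 bits

I(X;Y) = H(X) + H(Y) - H(X,Y)
  = 1.0000 + 1.0000 - 1.0000
  = 1.0000 bits

No. I(X;Y) = 1.0000 bits, which is ≤ 1.0 bits.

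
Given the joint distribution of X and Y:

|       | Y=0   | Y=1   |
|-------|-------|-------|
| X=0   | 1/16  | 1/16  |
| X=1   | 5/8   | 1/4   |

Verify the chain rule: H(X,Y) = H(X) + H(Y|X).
Left side:
H(X,Y) = -[(1/16)·log₂(1/16) + (1/16)·log₂(1/16) + (5/8)·log₂(5/8) + (1/4)·log₂(1/4)]
  = 0.2500 + 0.2500 + 0.4238 + 0.5000
  = 1.4238 bits

Right side:
Marginal P(X) (row sums):
  P(X=0) = 1/16 + 1/16 = 1/8
  P(X=1) = 5/8 + 1/4 = 7/8
H(X) = -[(1/8)·log₂(1/8) + (7/8)·log₂(7/8)]
  = 0.3750 + 0.1686
  = 0.5436 bits
H(Y|X) = -Σ P(X,Y)·log₂ P(Y|X), where P(Y|X) = P(X,Y) / P(X)
  (X=0,Y=0): P(Y|X) = (1/16)/(1/8) = 1/2;  -(1/16)·log₂(1/2) = 0.0625
  (X=0,Y=1): P(Y|X) = (1/16)/(1/8) = 1/2;  -(1/16)·log₂(1/2) = 0.0625
  (X=1,Y=0): P(Y|X) = (5/8)/(7/8) = 5/7;  -(5/8)·log₂(5/7) = 0.3034
  (X=1,Y=1): P(Y|X) = (1/4)/(7/8) = 2/7;  -(1/4)·log₂(2/7) = 0.4518
H(Y|X) = 0.0625 + 0.0625 + 0.3034 + 0.4518
  = 0.8802 bits
H(X) + H(Y|X) = 0.5436 + 0.8802 = 1.4238 bits

Both sides equal 1.4238 bits, so the chain rule holds ✓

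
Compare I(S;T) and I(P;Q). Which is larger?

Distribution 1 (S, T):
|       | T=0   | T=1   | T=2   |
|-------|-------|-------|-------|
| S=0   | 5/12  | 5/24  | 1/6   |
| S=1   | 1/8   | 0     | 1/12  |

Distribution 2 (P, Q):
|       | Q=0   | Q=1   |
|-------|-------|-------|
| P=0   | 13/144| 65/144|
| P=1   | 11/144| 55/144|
Distribution 1 (S, T):
Marginal P(S) (row sums):
  P(S=0) = 5/12 + 5/24 + 1/6 = 19/24
  P(S=1) = 1/8 + 0 + 1/12 = 5/24
Marginal P(T) (column sums):
  P(T=0) = 5/12 + 1/8 = 13/24
  P(T=1) = 5/24 + 0 = 5/24
  P(T=2) = 1/6 + 1/12 = 1/4

H(S) = -[(19/24)·log₂(19/24) + (5/24)·log₂(5/24)]
  = 0.2668 + 0.4715
  = 0.7383 bits
H(T) = -[(13/24)·log₂(13/24) + (5/24)·log₂(5/24) + (1/4)·log₂(1/4)]
  = 0.4791 + 0.4715 + 0.5000
  = 1.4506 bits
H(S,T) = -[(5/12)·log₂(5/12) + (5/24)·log₂(5/24) + (1/6)·log₂(1/6) + (1/8)·log₂(1/8) + (1/12)·log₂(1/12)]
  = 0.5263 + 0.4715 + 0.4308 + 0.3750 + 0.2987
  = 2.1023 bits

I(S;T) = H(S) + H(T) - H(S,T)
  = 0.7383 + 1.4506 - 2.1023
  = 0.0866 bits

Distribution 2 (P, Q):
Marginal P(P) (row sums):
  P(P=0) = 13/144 + 65/144 = 13/24
  P(P=1) = 11/144 + 55/144 = 11/24
Marginal P(Q) (column sums):
  P(Q=0) = 13/144 + 11/144 = 1/6
  P(Q=1) = 65/144 + 55/144 = 5/6

H(P) = -[(13/24)·log₂(13/24) + (11/24)·log₂(11/24)]
  = 0.4791 + 0.5159
  = 0.9950 bits
H(Q) = -[(1/6)·log₂(1/6) + (5/6)·log₂(5/6)]
  = 0.4308 + 0.2192
  = 0.6500 bits
H(P,Q) = -[(13/144)·log₂(13/144) + (65/144)·log₂(65/144) + (11/144)·log₂(11/144) + (55/144)·log₂(55/144)]
  = 0.3132 + 0.5180 + 0.2834 + 0.5304
  = 1.6450 bits

I(P;Q) = H(P) + H(Q) - H(P,Q)
  = 0.9950 + 0.6500 - 1.6450
  = 0.0000 bits

I(S;T) = 0.0866 bits > I(P;Q) = 0.0000 bits, so (S, T) has the higher mutual information (stronger dependence).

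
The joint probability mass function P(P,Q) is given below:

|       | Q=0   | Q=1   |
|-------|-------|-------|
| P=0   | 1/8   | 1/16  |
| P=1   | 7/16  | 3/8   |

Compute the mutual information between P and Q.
Marginal P(P) (row sums):
  P(P=0) = 1/8 + 1/16 = 3/16
  P(P=1) = 7/16 + 3/8 = 13/16
Marginal P(Q) (column sums):
  P(Q=0) = 1/8 + 7/16 = 9/16
  P(Q=1) = 1/16 + 3/8 = 7/16

H(P) = -[(3/16)·log₂(3/16) + (13/16)·log₂(13/16)]
  = 0.4528 + 0.2434
  = 0.6962 bits
H(Q) = -[(9/16)·log₂(9/16) + (7/16)·log₂(7/16)]
  = 0.4669 + 0.5218
  = 0.9887 bits
H(P,Q) = -[(1/8)·log₂(1/8) + (1/16)·log₂(1/16) + (7/16)·log₂(7/16) + (3/8)·log₂(3/8)]
  = 0.3750 + 0.2500 + 0.5218 + 0.5306
  = 1.6774 bits

I(P;Q) = H(P) + H(Q) - H(P,Q)
  = 0.6962 + 0.9887 - 1.6774
  = 0.0075 bits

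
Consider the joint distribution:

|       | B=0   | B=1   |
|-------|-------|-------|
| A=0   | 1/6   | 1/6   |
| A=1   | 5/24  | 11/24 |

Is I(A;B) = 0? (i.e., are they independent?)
Marginal P(A) (row sums):
  P(A=0) = 1/6 + 1/6 = 1/3
  P(A=1) = 5/24 + 11/24 = 2/3
Marginal P(B) (column sums):
  P(B=0) = 1/6 + 5/24 = 3/8
  P(B=1) = 1/6 + 11/24 = 5/8

A and B are independent iff P(A=i,B=j) = P(A=i)·P(B=j) for every cell.
  P(A=0)·P(B=0) = 1/3 × 3/8 = 1/8, but P(A=0,B=0) = 1/6 ✗

No, A and B are not independent. Quantitatively, I(A;B) > 0:

H(A) = -[(1/3)·log₂(1/3) + (2/3)·log₂(2/3)]
  = 0.5283 + 0.3900
  = 0.9183 bits
H(B) = -[(3/8)·log₂(3/8) + (5/8)·log₂(5/8)]
  = 0.5306 + 0.4238
  = 0.9544 bits
H(A,B) = -[(1/6)·log₂(1/6) + (1/6)·log₂(1/6) + (5/24)·log₂(5/24) + (11/24)·log₂(11/24)]
  = 0.4308 + 0.4308 + 0.4715 + 0.5159
  = 1.8490 bits
I(A;B) = H(A) + H(B) - H(A,B) = 0.9183 + 0.9544 - 1.8490 = 0.0237 bits > 0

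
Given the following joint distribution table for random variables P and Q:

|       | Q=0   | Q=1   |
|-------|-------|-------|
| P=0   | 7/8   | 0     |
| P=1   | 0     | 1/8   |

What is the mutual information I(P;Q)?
Marginal P(P) (row sums):
  P(P=0) = 7/8 + 0 = 7/8
  P(P=1) = 0 + 1/8 = 1/8
Marginal P(Q) (column sums):
  P(Q=0) = 7/8 + 0 = 7/8
  P(Q=1) = 0 + 1/8 = 1/8

H(P) = -[(7/8)·log₂(7/8) + (1/8)·log₂(1/8)]
  = 0.1686 + 0.3750
  = 0.5436 bits
H(Q) = -[(7/8)·log₂(7/8) + (1/8)·log₂(1/8)]
  = 0.1686 + 0.3750
  = 0.5436 bits
H(P,Q) = -[(7/8)·log₂(7/8) + (1/8)·log₂(1/8)]
  = 0.1686 + 0.3750
  = 0.5436 bits

I(P;Q) = H(P) + H(Q) - H(P,Q)
  = 0.5436 + 0.5436 - 0.5436
  = 0.5436 bits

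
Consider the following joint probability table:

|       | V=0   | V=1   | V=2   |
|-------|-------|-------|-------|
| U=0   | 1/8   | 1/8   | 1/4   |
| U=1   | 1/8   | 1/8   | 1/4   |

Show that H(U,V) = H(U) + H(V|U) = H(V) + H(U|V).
Marginal P(U) (row sums):
  P(U=0) = 1/8 + 1/8 + 1/4 = 1/2
  P(U=1) = 1/8 + 1/8 + 1/4 = 1/2
Marginal P(V) (column sums):
  P(V=0) = 1/8 + 1/8 = 1/4
  P(V=1) = 1/8 + 1/8 = 1/4
  P(V=2) = 1/4 + 1/4 = 1/2

Decomposition 1: H(U) + H(V|U)
H(U) = -[(1/2)·log₂(1/2) + (1/2)·log₂(1/2)]
  = 0.5000 + 0.5000
  = 1.0000 bits
H(V|U) = -Σ P(U,V)·log₂ P(V|U), where P(V|U) = P(U,V) / P(U)
  (U=0,V=0): P(V|U) = (1/8)/(1/2) = 1/4;  -(1/8)·log₂(1/4) = 0.2500
  (U=0,V=1): P(V|U) = (1/8)/(1/2) = 1/4;  -(1/8)·log₂(1/4) = 0.2500
  (U=0,V=2): P(V|U) = (1/4)/(1/2) = 1/2;  -(1/4)·log₂(1/2) = 0.2500
  (U=1,V=0): P(V|U) = (1/8)/(1/2) = 1/4;  -(1/8)·log₂(1/4) = 0.2500
  (U=1,V=1): P(V|U) = (1/8)/(1/2) = 1/4;  -(1/8)·log₂(1/4) = 0.2500
  (U=1,V=2): P(V|U) = (1/4)/(1/2) = 1/2;  -(1/4)·log₂(1/2) = 0.2500
H(V|U) = 0.2500 + 0.2500 + 0.2500 + 0.2500 + 0.2500 + 0.2500
  = 1.5000 bits
H(U) + H(V|U) = 1.0000 + 1.5000 = 2.5000 bits

Decomposition 2: H(V) + H(U|V)
H(V) = -[(1/4)·log₂(1/4) + (1/4)·log₂(1/4) + (1/2)·log₂(1/2)]
  = 0.5000 + 0.5000 + 0.5000
  = 1.5000 bits
H(U|V) = -Σ P(U,V)·log₂ P(U|V), where P(U|V) = P(U,V) / P(V)
  (U=0,V=0): P(U|V) = (1/8)/(1/4) = 1/2;  -(1/8)·log₂(1/2) = 0.1250
  (U=0,V=1): P(U|V) = (1/8)/(1/4) = 1/2;  -(1/8)·log₂(1/2) = 0.1250
  (U=0,V=2): P(U|V) = (1/4)/(1/2) = 1/2;  -(1/4)·log₂(1/2) = 0.2500
  (U=1,V=0): P(U|V) = (1/8)/(1/4) = 1/2;  -(1/8)·log₂(1/2) = 0.1250
  (U=1,V=1): P(U|V) = (1/8)/(1/4) = 1/2;  -(1/8)·log₂(1/2) = 0.1250
  (U=1,V=2): P(U|V) = (1/4)/(1/2) = 1/2;  -(1/4)·log₂(1/2) = 0.2500
H(U|V) = 0.1250 + 0.1250 + 0.2500 + 0.1250 + 0.1250 + 0.2500
  = 1.0000 bits
H(V) + H(U|V) = 1.5000 + 1.0000 = 2.5000 bits

Direct computation of the joint entropy:
H(U,V) = -[(1/8)·log₂(1/8) + (1/8)·log₂(1/8) + (1/4)·log₂(1/4) + (1/8)·log₂(1/8) + (1/8)·log₂(1/8) + (1/4)·log₂(1/4)]
  = 0.3750 + 0.3750 + 0.5000 + 0.3750 + 0.3750 + 0.5000
  = 2.5000 bits

All three agree: H(U,V) = 2.5000 bits ✓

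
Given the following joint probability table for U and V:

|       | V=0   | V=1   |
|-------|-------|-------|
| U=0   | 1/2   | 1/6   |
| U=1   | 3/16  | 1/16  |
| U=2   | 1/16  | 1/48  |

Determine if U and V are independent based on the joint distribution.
Marginal P(U) (row sums):
  P(U=0) = 1/2 + 1/6 = 2/3
  P(U=1) = 3/16 + 1/16 = 1/4
  P(U=2) = 1/16 + 1/48 = 1/12
Marginal P(V) (column sums):
  P(V=0) = 1/2 + 3/16 + 1/16 = 3/4
  P(V=1) = 1/6 + 1/16 + 1/48 = 1/4

U and V are independent iff P(U=i,V=j) = P(U=i)·P(V=j) for every cell.
  P(U=0)·P(V=0) = 2/3 × 3/4 = 1/2 = P(U=0,V=0) ✓
  P(U=0)·P(V=1) = 2/3 × 1/4 = 1/6 = P(U=0,V=1) ✓
  P(U=1)·P(V=0) = 1/4 × 3/4 = 3/16 = P(U=1,V=0) ✓
  P(U=1)·P(V=1) = 1/4 × 1/4 = 1/16 = P(U=1,V=1) ✓
  P(U=2)·P(V=0) = 1/12 × 3/4 = 1/16 = P(U=2,V=0) ✓
  P(U=2)·P(V=1) = 1/12 × 1/4 = 1/48 = P(U=2,V=1) ✓

Yes, U and V are independent: every cell factors, so I(U;V) = 0 bits.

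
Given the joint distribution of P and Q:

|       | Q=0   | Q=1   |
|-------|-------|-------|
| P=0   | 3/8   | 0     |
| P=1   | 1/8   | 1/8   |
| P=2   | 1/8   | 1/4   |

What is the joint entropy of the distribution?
H(P,Q) = -Σ P(P,Q) log₂ P(P,Q), summed over the non-zero cells:
H(P,Q) = -[(3/8)·log₂(3/8) + (1/8)·log₂(1/8) + (1/8)·log₂(1/8) + (1/8)·log₂(1/8) + (1/4)·log₂(1/4)]
  = 0.5306 + 0.3750 + 0.3750 + 0.3750 + 0.5000
  = 2.1556 bits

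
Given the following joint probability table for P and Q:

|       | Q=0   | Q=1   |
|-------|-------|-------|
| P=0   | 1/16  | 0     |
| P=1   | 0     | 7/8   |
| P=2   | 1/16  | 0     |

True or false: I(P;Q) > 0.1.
Marginal P(P) (row sums):
  P(P=0) = 1/16 + 0 = 1/16
  P(P=1) = 0 + 7/8 = 7/8
  P(P=2) = 1/16 + 0 = 1/16
Marginal P(Q) (column sums):
  P(Q=0) = 1/16 + 0 + 1/16 = 1/8
  P(Q=1) = 0 + 7/8 + 0 = 7/8

H(P) = -[(1/16)·log₂(1/16) + (7/8)·log₂(7/8) + (1/16)·log₂(1/16)]
  = 0.2500 + 0.1686 + 0.2500
  = 0.6686 bits
H(Q) = -[(1/8)·log₂(1/8) + (7/8)·log₂(7/8)]
  = 0.3750 + 0.1686
  = 0.5436 bits
H(P,Q) = -[(1/16)·log₂(1/16) + (7/8)·log₂(7/8) + (1/16)·log₂(1/16)]
  = 0.2500 + 0.1686 + 0.2500
  = 0.6686 bits

I(P;Q) = H(P) + H(Q) - H(P,Q)
  = 0.6686 + 0.5436 - 0.6686
  = 0.5436 bits

True. I(P;Q) = 0.5436 bits, which is > 0.1 bits.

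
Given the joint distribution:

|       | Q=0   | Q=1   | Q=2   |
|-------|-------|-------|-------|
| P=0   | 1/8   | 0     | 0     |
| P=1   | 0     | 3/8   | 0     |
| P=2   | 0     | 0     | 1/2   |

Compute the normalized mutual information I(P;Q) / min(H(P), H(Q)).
Marginal P(P) (row sums):
  P(P=0) = 1/8 + 0 + 0 = 1/8
  P(P=1) = 0 + 3/8 + 0 = 3/8
  P(P=2) = 0 + 0 + 1/2 = 1/2
Marginal P(Q) (column sums):
  P(Q=0) = 1/8 + 0 + 0 = 1/8
  P(Q=1) = 0 + 3/8 + 0 = 3/8
  P(Q=2) = 0 + 0 + 1/2 = 1/2

H(P) = -[(1/8)·log₂(1/8) + (3/8)·log₂(3/8) + (1/2)·log₂(1/2)]
  = 0.3750 + 0.5306 + 0.5000
  = 1.4056 bits
H(Q) = -[(1/8)·log₂(1/8) + (3/8)·log₂(3/8) + (1/2)·log₂(1/2)]
  = 0.3750 + 0.5306 + 0.5000
  = 1.4056 bits
H(P,Q) = -[(1/8)·log₂(1/8) + (3/8)·log₂(3/8) + (1/2)·log₂(1/2)]
  = 0.3750 + 0.5306 + 0.5000
  = 1.4056 bits

I(P;Q) = H(P) + H(Q) - H(P,Q)
  = 1.4056 + 1.4056 - 1.4056
  = 1.4056 bits

min(H(P), H(Q)) = min(1.4056, 1.4056) = 1.4056 bits
Normalized MI = 1.4056 / 1.4056 = 1.0000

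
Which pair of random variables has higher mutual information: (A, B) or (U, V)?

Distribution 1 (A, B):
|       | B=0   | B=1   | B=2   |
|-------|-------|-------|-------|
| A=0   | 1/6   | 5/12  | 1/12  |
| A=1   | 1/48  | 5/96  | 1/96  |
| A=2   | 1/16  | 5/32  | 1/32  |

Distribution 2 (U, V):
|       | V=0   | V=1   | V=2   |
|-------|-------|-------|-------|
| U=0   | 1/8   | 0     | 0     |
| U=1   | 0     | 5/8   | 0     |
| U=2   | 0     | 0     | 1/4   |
Distribution 1 (A, B):
Marginal P(A) (row sums):
  P(A=0) = 1/6 + 5/12 + 1/12 = 2/3
  P(A=1) = 1/48 + 5/96 + 1/96 = 1/12
  P(A=2) = 1/16 + 5/32 + 1/32 = 1/4
Marginal P(B) (column sums):
  P(B=0) = 1/6 + 1/48 + 1/16 = 1/4
  P(B=1) = 5/12 + 5/96 + 5/32 = 5/8
  P(B=2) = 1/12 + 1/96 + 1/32 = 1/8

H(A) = -[(2/3)·log₂(2/3) + (1/12)·log₂(1/12) + (1/4)·log₂(1/4)]
  = 0.3900 + 0.2987 + 0.5000
  = 1.1887 bits
H(B) = -[(1/4)·log₂(1/4) + (5/8)·log₂(5/8) + (1/8)·log₂(1/8)]
  = 0.5000 + 0.4238 + 0.3750
  = 1.2988 bits
H(A,B) = -[(1/6)·log₂(1/6) + (5/12)·log₂(5/12) + (1/12)·log₂(1/12) + (1/48)·log₂(1/48) + (5/96)·log₂(5/96) + (1/96)·log₂(1/96) + (1/16)·log₂(1/16) + (5/32)·log₂(5/32) + (1/32)·log₂(1/32)]
  = 0.4308 + 0.5263 + 0.2987 + 0.1164 + 0.2220 + 0.0686 + 0.2500 + 0.4184 + 0.1563
  = 2.4875 bits

I(A;B) = H(A) + H(B) - H(A,B)
  = 1.1887 + 1.2988 - 2.4875
  = 0.0000 bits

Distribution 2 (U, V):
Marginal P(U) (row sums):
  P(U=0) = 1/8 + 0 + 0 = 1/8
  P(U=1) = 0 + 5/8 + 0 = 5/8
  P(U=2) = 0 + 0 + 1/4 = 1/4
Marginal P(V) (column sums):
  P(V=0) = 1/8 + 0 + 0 = 1/8
  P(V=1) = 0 + 5/8 + 0 = 5/8
  P(V=2) = 0 + 0 + 1/4 = 1/4

H(U) = -[(1/8)·log₂(1/8) + (5/8)·log₂(5/8) + (1/4)·log₂(1/4)]
  = 0.3750 + 0.4238 + 0.5000
  = 1.2988 bits
H(V) = -[(1/8)·log₂(1/8) + (5/8)·log₂(5/8) + (1/4)·log₂(1/4)]
  = 0.3750 + 0.4238 + 0.5000
  = 1.2988 bits
H(U,V) = -[(1/8)·log₂(1/8) + (5/8)·log₂(5/8) + (1/4)·log₂(1/4)]
  = 0.3750 + 0.4238 + 0.5000
  = 1.2988 bits

I(U;V) = H(U) + H(V) - H(U,V)
  = 1.2988 + 1.2988 - 1.2988
  = 1.2988 bits

I(U;V) = 1.2988 bits > I(A;B) = 0.0000 bits, so (U, V) has the higher mutual information (stronger dependence).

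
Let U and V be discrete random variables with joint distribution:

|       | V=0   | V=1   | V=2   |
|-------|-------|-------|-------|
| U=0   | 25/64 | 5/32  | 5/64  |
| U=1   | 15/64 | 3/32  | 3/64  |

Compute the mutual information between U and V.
Marginal P(U) (row sums):
  P(U=0) = 25/64 + 5/32 + 5/64 = 5/8
  P(U=1) = 15/64 + 3/32 + 3/64 = 3/8
Marginal P(V) (column sums):
  P(V=0) = 25/64 + 15/64 = 5/8
  P(V=1) = 5/32 + 3/32 = 1/4
  P(V=2) = 5/64 + 3/64 = 1/8

H(U) = -[(5/8)·log₂(5/8) + (3/8)·log₂(3/8)]
  = 0.4238 + 0.5306
  = 0.9544 bits
H(V) = -[(5/8)·log₂(5/8) + (1/4)·log₂(1/4) + (1/8)·log₂(1/8)]
  = 0.4238 + 0.5000 + 0.3750
  = 1.2988 bits
H(U,V) = -[(25/64)·log₂(25/64) + (5/32)·log₂(5/32) + (5/64)·log₂(5/64) + (15/64)·log₂(15/64) + (3/32)·log₂(3/32) + (3/64)·log₂(3/64)]
  = 0.5297 + 0.4184 + 0.2873 + 0.4906 + 0.3202 + 0.2070
  = 2.2532 bits

I(U;V) = H(U) + H(V) - H(U,V)
  = 0.9544 + 1.2988 - 2.2532
  = 0.0000 bits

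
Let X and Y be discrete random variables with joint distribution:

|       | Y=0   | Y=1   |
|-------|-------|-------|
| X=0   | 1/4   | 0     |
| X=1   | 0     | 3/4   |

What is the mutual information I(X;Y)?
Marginal P(X) (row sums):
  P(X=0) = 1/4 + 0 = 1/4
  P(X=1) = 0 + 3/4 = 3/4
Marginal P(Y) (column sums):
  P(Y=0) = 1/4 + 0 = 1/4
  P(Y=1) = 0 + 3/4 = 3/4

H(X) = -[(1/4)·log₂(1/4) + (3/4)·log₂(3/4)]
  = 0.5000 + 0.3113
  = 0.8113 bits
H(Y) = -[(1/4)·log₂(1/4) + (3/4)·log₂(3/4)]
  = 0.5000 + 0.3113
  = 0.8113 bits
H(X,Y) = -[(1/4)·log₂(1/4) + (3/4)·log₂(3/4)]
  = 0.5000 + 0.3113
  = 0.8113 bits

I(X;Y) = H(X) + H(Y) - H(X,Y)
  = 0.8113 + 0.8113 - 0.8113
  = 0.8113 bits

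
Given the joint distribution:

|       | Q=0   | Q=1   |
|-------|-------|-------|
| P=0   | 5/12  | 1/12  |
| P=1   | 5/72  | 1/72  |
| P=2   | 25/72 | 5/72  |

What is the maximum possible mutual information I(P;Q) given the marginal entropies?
The upper bound on mutual information is I(P;Q) ≤ min(H(P), H(Q)).

Marginal P(P) (row sums):
  P(P=0) = 5/12 + 1/12 = 1/2
  P(P=1) = 5/72 + 1/72 = 1/12
  P(P=2) = 25/72 + 5/72 = 5/12
Marginal P(Q) (column sums):
  P(Q=0) = 5/12 + 5/72 + 25/72 = 5/6
  P(Q=1) = 1/12 + 1/72 + 5/72 = 1/6

H(P) = -[(1/2)·log₂(1/2) + (1/12)·log₂(1/12) + (5/12)·log₂(5/12)]
  = 0.5000 + 0.2987 + 0.5263
  = 1.3250 bits
H(Q) = -[(5/6)·log₂(5/6) + (1/6)·log₂(1/6)]
  = 0.2192 + 0.4308
  = 0.6500 bits

Maximum possible I(P;Q) = min(1.3250, 0.6500) = 0.6500 bits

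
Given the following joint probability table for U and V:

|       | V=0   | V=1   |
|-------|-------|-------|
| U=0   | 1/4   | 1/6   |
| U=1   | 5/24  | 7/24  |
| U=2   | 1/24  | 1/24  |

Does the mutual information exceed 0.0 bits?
Marginal P(U) (row sums):
  P(U=0) = 1/4 + 1/6 = 5/12
  P(U=1) = 5/24 + 7/24 = 1/2
  P(U=2) = 1/24 + 1/24 = 1/12
Marginal P(V) (column sums):
  P(V=0) = 1/4 + 5/24 + 1/24 = 1/2
  P(V=1) = 1/6 + 7/24 + 1/24 = 1/2

H(U) = -[(5/12)·log₂(5/12) + (1/2)·log₂(1/2) + (1/12)·log₂(1/12)]
  = 0.5263 + 0.5000 + 0.2987
  = 1.3250 bits
H(V) = -[(1/2)·log₂(1/2) + (1/2)·log₂(1/2)]
  = 0.5000 + 0.5000
  = 1.0000 bits
H(U,V) = -[(1/4)·log₂(1/4) + (1/6)·log₂(1/6) + (5/24)·log₂(5/24) + (7/24)·log₂(7/24) + (1/24)·log₂(1/24) + (1/24)·log₂(1/24)]
  = 0.5000 + 0.4308 + 0.4715 + 0.5185 + 0.1910 + 0.1910
  = 2.3028 bits

I(U;V) = H(U) + H(V) - H(U,V)
  = 1.3250 + 1.0000 - 2.3028
  = 0.0222 bits

Yes. I(U;V) = 0.0222 bits, which is > 0.0 bits.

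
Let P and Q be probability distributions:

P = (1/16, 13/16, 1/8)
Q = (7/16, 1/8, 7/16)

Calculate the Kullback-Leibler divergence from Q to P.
D(P||Q) = Σ P(i) log₂(P(i)/Q(i))
  i=0: (1/16) × log₂((1/16)/(7/16)) = (1/16) × log₂(1/7) = -0.1755
  i=1: (13/16) × log₂((13/16)/(1/8)) = (13/16) × log₂(13/2) = 2.1941
  i=2: (1/8) × log₂((1/8)/(7/16)) = (1/8) × log₂(2/7) = -0.2259
D(P||Q) = -0.1755 + 2.1941 - 0.2259
  = 1.7927 bits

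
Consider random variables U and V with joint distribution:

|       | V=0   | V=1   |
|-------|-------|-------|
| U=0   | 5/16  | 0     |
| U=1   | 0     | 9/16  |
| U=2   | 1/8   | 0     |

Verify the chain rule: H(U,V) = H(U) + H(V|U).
Left side:
H(U,V) = -[(5/16)·log₂(5/16) + (9/16)·log₂(9/16) + (1/8)·log₂(1/8)]
  = 0.5244 + 0.4669 + 0.3750
  = 1.3663 bits

Right side:
Marginal P(U) (row sums):
  P(U=0) = 5/16 + 0 = 5/16
  P(U=1) = 0 + 9/16 = 9/16
  P(U=2) = 1/8 + 0 = 1/8
H(U) = -[(5/16)·log₂(5/16) + (9/16)·log₂(9/16) + (1/8)·log₂(1/8)]
  = 0.5244 + 0.4669 + 0.3750
  = 1.3663 bits
H(V|U) = -Σ P(U,V)·log₂ P(V|U), where P(V|U) = P(U,V) / P(U)
  (cells with P(U,V) = 0 contribute 0)
  (U=0,V=0): P(V|U) = (5/16)/(5/16) = 1;  -(5/16)·log₂(1) = 0.0000
  (U=1,V=1): P(V|U) = (9/16)/(9/16) = 1;  -(9/16)·log₂(1) = 0.0000
  (U=2,V=0): P(V|U) = (1/8)/(1/8) = 1;  -(1/8)·log₂(1) = 0.0000
H(V|U) = 0.0000 + 0.0000 + 0.0000
  = 0.0000 bits
H(U) + H(V|U) = 1.3663 + 0.0000 = 1.3663 bits

Both sides equal 1.3663 bits, so the chain rule holds ✓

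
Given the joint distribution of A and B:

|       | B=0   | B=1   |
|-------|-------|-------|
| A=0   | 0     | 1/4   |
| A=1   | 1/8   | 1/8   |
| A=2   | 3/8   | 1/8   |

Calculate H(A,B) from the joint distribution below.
H(A,B) = -Σ P(A,B) log₂ P(A,B), summed over the non-zero cells:
H(A,B) = -[(1/4)·log₂(1/4) + (1/8)·log₂(1/8) + (1/8)·log₂(1/8) + (3/8)·log₂(3/8) + (1/8)·log₂(1/8)]
  = 0.5000 + 0.3750 + 0.3750 + 0.5306 + 0.3750
  = 2.1556 bits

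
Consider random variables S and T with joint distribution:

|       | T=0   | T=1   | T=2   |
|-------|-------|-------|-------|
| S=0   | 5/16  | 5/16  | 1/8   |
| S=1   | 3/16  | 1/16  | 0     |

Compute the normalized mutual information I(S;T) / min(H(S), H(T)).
Marginal P(S) (row sums):
  P(S=0) = 5/16 + 5/16 + 1/8 = 3/4
  P(S=1) = 3/16 + 1/16 + 0 = 1/4
Marginal P(T) (column sums):
  P(T=0) = 5/16 + 3/16 = 1/2
  P(T=1) = 5/16 + 1/16 = 3/8
  P(T=2) = 1/8 + 0 = 1/8

H(S) = -[(3/4)·log₂(3/4) + (1/4)·log₂(1/4)]
  = 0.3113 + 0.5000
  = 0.8113 bits
H(T) = -[(1/2)·log₂(1/2) + (3/8)·log₂(3/8) + (1/8)·log₂(1/8)]
  = 0.5000 + 0.5306 + 0.3750
  = 1.4056 bits
H(S,T) = -[(5/16)·log₂(5/16) + (5/16)·log₂(5/16) + (1/8)·log₂(1/8) + (3/16)·log₂(3/16) + (1/16)·log₂(1/16)]
  = 0.5244 + 0.5244 + 0.3750 + 0.4528 + 0.2500
  = 2.1266 bits

I(S;T) = H(S) + H(T) - H(S,T)
  = 0.8113 + 1.4056 - 2.1266
  = 0.0903 bits

min(H(S), H(T)) = min(0.8113, 1.4056) = 0.8113 bits
Normalized MI = 0.0903 / 0.8113 = 0.1113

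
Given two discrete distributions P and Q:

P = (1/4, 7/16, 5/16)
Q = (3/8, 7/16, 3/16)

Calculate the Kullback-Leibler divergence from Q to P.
D(P||Q) = Σ P(i) log₂(P(i)/Q(i))
  i=0: (1/4) × log₂((1/4)/(3/8)) = (1/4) × log₂(2/3) = -0.1462
  i=1: (7/16) × log₂((7/16)/(7/16)) = (7/16) × log₂(1) = 0.0000
  i=2: (5/16) × log₂((5/16)/(3/16)) = (5/16) × log₂(5/3) = 0.2303
D(P||Q) = -0.1462 + 0.0000 + 0.2303
  = 0.0841 bits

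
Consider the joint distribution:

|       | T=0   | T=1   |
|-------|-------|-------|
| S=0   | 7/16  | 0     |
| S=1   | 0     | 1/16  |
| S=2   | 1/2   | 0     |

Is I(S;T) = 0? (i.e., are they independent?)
Marginal P(S) (row sums):
  P(S=0) = 7/16 + 0 = 7/16
  P(S=1) = 0 + 1/16 = 1/16
  P(S=2) = 1/2 + 0 = 1/2
Marginal P(T) (column sums):
  P(T=0) = 7/16 + 0 + 1/2 = 15/16
  P(T=1) = 0 + 1/16 + 0 = 1/16

S and T are independent iff P(S=i,T=j) = P(S=i)·P(T=j) for every cell.
  P(S=0)·P(T=0) = 7/16 × 15/16 = 105/256, but P(S=0,T=0) = 7/16 ✗

No, S and T are not independent. Quantitatively, I(S;T) > 0:

H(S) = -[(7/16)·log₂(7/16) + (1/16)·log₂(1/16) + (1/2)·log₂(1/2)]
  = 0.5218 + 0.2500 + 0.5000
  = 1.2718 bits
H(T) = -[(15/16)·log₂(15/16) + (1/16)·log₂(1/16)]
  = 0.0873 + 0.2500
  = 0.3373 bits
H(S,T) = -[(7/16)·log₂(7/16) + (1/16)·log₂(1/16) + (1/2)·log₂(1/2)]
  = 0.5218 + 0.2500 + 0.5000
  = 1.2718 bits
I(S;T) = H(S) + H(T) - H(S,T) = 1.2718 + 0.3373 - 1.2718 = 0.3373 bits > 0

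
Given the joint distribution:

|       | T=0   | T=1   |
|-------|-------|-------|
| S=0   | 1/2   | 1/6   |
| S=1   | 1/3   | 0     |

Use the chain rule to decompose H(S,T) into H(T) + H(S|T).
By the chain rule: H(S,T) = H(T) + H(S|T)

Marginal P(T) (column sums):
  P(T=0) = 1/2 + 1/3 = 5/6
  P(T=1) = 1/6 + 0 = 1/6
H(T) = -[(5/6)·log₂(5/6) + (1/6)·log₂(1/6)]
  = 0.2192 + 0.4308
  = 0.6500 bits
H(S|T) = -Σ P(S,T)·log₂ P(S|T), where P(S|T) = P(S,T) / P(T)
  (cells with P(S,T) = 0 contribute 0)
  (S=0,T=0): P(S|T) = (1/2)/(5/6) = 3/5;  -(1/2)·log₂(3/5) = 0.3685
  (S=0,T=1): P(S|T) = (1/6)/(1/6) = 1;  -(1/6)·log₂(1) = 0.0000
  (S=1,T=0): P(S|T) = (1/3)/(5/6) = 2/5;  -(1/3)·log₂(2/5) = 0.4406
H(S|T) = 0.3685 + 0.0000 + 0.4406
  = 0.8091 bits

H(S,T) = H(T) + H(S|T) = 0.6500 + 0.8091 = 1.4591 bits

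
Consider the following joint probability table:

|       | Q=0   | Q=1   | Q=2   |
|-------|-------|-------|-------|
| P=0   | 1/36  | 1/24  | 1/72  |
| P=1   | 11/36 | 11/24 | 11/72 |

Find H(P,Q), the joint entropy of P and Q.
H(P,Q) = -Σ P(P,Q) log₂ P(P,Q), summed over the non-zero cells:
H(P,Q) = -[(1/36)·log₂(1/36) + (1/24)·log₂(1/24) + (1/72)·log₂(1/72) + (11/36)·log₂(11/36) + (11/24)·log₂(11/24) + (11/72)·log₂(11/72)]
  = 0.1436 + 0.1910 + 0.0857 + 0.5227 + 0.5159 + 0.4141
  = 1.8730 bits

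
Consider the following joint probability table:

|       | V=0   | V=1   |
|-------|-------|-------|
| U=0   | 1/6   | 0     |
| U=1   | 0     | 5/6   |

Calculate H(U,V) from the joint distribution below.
H(U,V) = -Σ P(U,V) log₂ P(U,V), summed over the non-zero cells:
H(U,V) = -[(1/6)·log₂(1/6) + (5/6)·log₂(5/6)]
  = 0.4308 + 0.2192
  = 0.6500 bits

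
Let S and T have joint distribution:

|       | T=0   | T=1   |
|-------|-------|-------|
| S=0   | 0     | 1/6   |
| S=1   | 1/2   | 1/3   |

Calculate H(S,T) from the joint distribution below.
H(S,T) = -Σ P(S,T) log₂ P(S,T), summed over the non-zero cells:
H(S,T) = -[(1/6)·log₂(1/6) + (1/2)·log₂(1/2) + (1/3)·log₂(1/3)]
  = 0.4308 + 0.5000 + 0.5283
  = 1.4591 bits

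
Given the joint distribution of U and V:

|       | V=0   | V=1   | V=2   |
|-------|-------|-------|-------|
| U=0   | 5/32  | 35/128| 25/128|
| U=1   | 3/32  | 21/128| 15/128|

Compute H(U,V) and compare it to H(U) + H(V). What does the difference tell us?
Marginal P(U) (row sums):
  P(U=0) = 5/32 + 35/128 + 25/128 = 5/8
  P(U=1) = 3/32 + 21/128 + 15/128 = 3/8
Marginal P(V) (column sums):
  P(V=0) = 5/32 + 3/32 = 1/4
  P(V=1) = 35/128 + 21/128 = 7/16
  P(V=2) = 25/128 + 15/128 = 5/16

H(U,V) = -[(5/32)·log₂(5/32) + (35/128)·log₂(35/128) + (25/128)·log₂(25/128) + (3/32)·log₂(3/32) + (21/128)·log₂(21/128) + (15/128)·log₂(15/128)]
  = 0.4184 + 0.5115 + 0.4602 + 0.3202 + 0.4278 + 0.3625
  = 2.5006 bits
H(U) = -[(5/8)·log₂(5/8) + (3/8)·log₂(3/8)]
  = 0.4238 + 0.5306
  = 0.9544 bits
H(V) = -[(1/4)·log₂(1/4) + (7/16)·log₂(7/16) + (5/16)·log₂(5/16)]
  = 0.5000 + 0.5218 + 0.5244
  = 1.5462 bits

H(U) + H(V) = 0.9544 + 1.5462 = 2.5006 bits
Difference: H(U) + H(V) - H(U,V) = 2.5006 - 2.5006 = 0.0000 bits = I(U;V)

The difference is the mutual information; it is 0 here, so U and V are independent (the joint entropy equals the sum of the marginal entropies).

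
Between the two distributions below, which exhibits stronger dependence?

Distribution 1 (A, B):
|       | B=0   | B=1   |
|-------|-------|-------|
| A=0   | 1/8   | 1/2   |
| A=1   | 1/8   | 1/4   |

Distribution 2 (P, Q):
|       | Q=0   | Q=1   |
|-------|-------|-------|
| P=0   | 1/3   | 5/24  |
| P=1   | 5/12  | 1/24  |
Distribution 1 (A, B):
Marginal P(A) (row sums):
  P(A=0) = 1/8 + 1/2 = 5/8
  P(A=1) = 1/8 + 1/4 = 3/8
Marginal P(B) (column sums):
  P(B=0) = 1/8 + 1/8 = 1/4
  P(B=1) = 1/2 + 1/4 = 3/4

H(A) = -[(5/8)·log₂(5/8) + (3/8)·log₂(3/8)]
  = 0.4238 + 0.5306
  = 0.9544 bits
H(B) = -[(1/4)·log₂(1/4) + (3/4)·log₂(3/4)]
  = 0.5000 + 0.3113
  = 0.8113 bits
H(A,B) = -[(1/8)·log₂(1/8) + (1/2)·log₂(1/2) + (1/8)·log₂(1/8) + (1/4)·log₂(1/4)]
  = 0.3750 + 0.5000 + 0.3750 + 0.5000
  = 1.7500 bits

I(A;B) = H(A) + H(B) - H(A,B)
  = 0.9544 + 0.8113 - 1.7500
  = 0.0157 bits

Distribution 2 (P, Q):
Marginal P(P) (row sums):
  P(P=0) = 1/3 + 5/24 = 13/24
  P(P=1) = 5/12 + 1/24 = 11/24
Marginal P(Q) (column sums):
  P(Q=0) = 1/3 + 5/12 = 3/4
  P(Q=1) = 5/24 + 1/24 = 1/4

H(P) = -[(13/24)·log₂(13/24) + (11/24)·log₂(11/24)]
  = 0.4791 + 0.5159
  = 0.9950 bits
H(Q) = -[(3/4)·log₂(3/4) + (1/4)·log₂(1/4)]
  = 0.3113 + 0.5000
  = 0.8113 bits
H(P,Q) = -[(1/3)·log₂(1/3) + (5/24)·log₂(5/24) + (5/12)·log₂(5/12) + (1/24)·log₂(1/24)]
  = 0.5283 + 0.4715 + 0.5263 + 0.1910
  = 1.7171 bits

I(P;Q) = H(P) + H(Q) - H(P,Q)
  = 0.9950 + 0.8113 - 1.7171
  = 0.0892 bits

I(P;Q) = 0.0892 bits > I(A;B) = 0.0157 bits, so (P, Q) has the higher mutual information (stronger dependence).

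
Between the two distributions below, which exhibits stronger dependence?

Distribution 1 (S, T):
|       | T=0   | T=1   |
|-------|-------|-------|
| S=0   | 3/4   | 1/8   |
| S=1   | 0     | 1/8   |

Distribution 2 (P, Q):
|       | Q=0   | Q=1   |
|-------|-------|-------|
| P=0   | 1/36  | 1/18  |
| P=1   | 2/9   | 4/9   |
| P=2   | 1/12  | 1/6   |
Distribution 1 (S, T):
Marginal P(S) (row sums):
  P(S=0) = 3/4 + 1/8 = 7/8
  P(S=1) = 0 + 1/8 = 1/8
Marginal P(T) (column sums):
  P(T=0) = 3/4 + 0 = 3/4
  P(T=1) = 1/8 + 1/8 = 1/4

H(S) = -[(7/8)·log₂(7/8) + (1/8)·log₂(1/8)]
  = 0.1686 + 0.3750
  = 0.5436 bits
H(T) = -[(3/4)·log₂(3/4) + (1/4)·log₂(1/4)]
  = 0.3113 + 0.5000
  = 0.8113 bits
H(S,T) = -[(3/4)·log₂(3/4) + (1/8)·log₂(1/8) + (1/8)·log₂(1/8)]
  = 0.3113 + 0.3750 + 0.3750
  = 1.0613 bits

I(S;T) = H(S) + H(T) - H(S,T)
  = 0.5436 + 0.8113 - 1.0613
  = 0.2936 bits

Distribution 2 (P, Q):
Marginal P(P) (row sums):
  P(P=0) = 1/36 + 1/18 = 1/12
  P(P=1) = 2/9 + 4/9 = 2/3
  P(P=2) = 1/12 + 1/6 = 1/4
Marginal P(Q) (column sums):
  P(Q=0) = 1/36 + 2/9 + 1/12 = 1/3
  P(Q=1) = 1/18 + 4/9 + 1/6 = 2/3

H(P) = -[(1/12)·log₂(1/12) + (2/3)·log₂(2/3) + (1/4)·log₂(1/4)]
  = 0.2987 + 0.3900 + 0.5000
  = 1.1887 bits
H(Q) = -[(1/3)·log₂(1/3) + (2/3)·log₂(2/3)]
  = 0.5283 + 0.3900
  = 0.9183 bits
H(P,Q) = -[(1/36)·log₂(1/36) + (1/18)·log₂(1/18) + (2/9)·log₂(2/9) + (4/9)·log₂(4/9) + (1/12)·log₂(1/12) + (1/6)·log₂(1/6)]
  = 0.1436 + 0.2317 + 0.4822 + 0.5200 + 0.2987 + 0.4308
  = 2.1070 bits

I(P;Q) = H(P) + H(Q) - H(P,Q)
  = 1.1887 + 0.9183 - 2.1070
  = 0.0000 bits

I(S;T) = 0.2936 bits > I(P;Q) = 0.0000 bits, so (S, T) has the higher mutual information (stronger dependence).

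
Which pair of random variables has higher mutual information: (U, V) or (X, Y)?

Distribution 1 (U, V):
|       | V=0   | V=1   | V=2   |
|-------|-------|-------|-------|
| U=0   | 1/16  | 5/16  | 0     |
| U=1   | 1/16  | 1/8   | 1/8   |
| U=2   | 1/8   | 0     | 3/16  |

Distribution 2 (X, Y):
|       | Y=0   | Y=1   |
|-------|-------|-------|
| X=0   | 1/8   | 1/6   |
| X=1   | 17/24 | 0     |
Distribution 1 (U, V):
Marginal P(U) (row sums):
  P(U=0) = 1/16 + 5/16 + 0 = 3/8
  P(U=1) = 1/16 + 1/8 + 1/8 = 5/16
  P(U=2) = 1/8 + 0 + 3/16 = 5/16
Marginal P(V) (column sums):
  P(V=0) = 1/16 + 1/16 + 1/8 = 1/4
  P(V=1) = 5/16 + 1/8 + 0 = 7/16
  P(V=2) = 0 + 1/8 + 3/16 = 5/16

H(U) = -[(3/8)·log₂(3/8) + (5/16)·log₂(5/16) + (5/16)·log₂(5/16)]
  = 0.5306 + 0.5244 + 0.5244
  = 1.5794 bits
H(V) = -[(1/4)·log₂(1/4) + (7/16)·log₂(7/16) + (5/16)·log₂(5/16)]
  = 0.5000 + 0.5218 + 0.5244
  = 1.5462 bits
H(U,V) = -[(1/16)·log₂(1/16) + (5/16)·log₂(5/16) + (1/16)·log₂(1/16) + (1/8)·log₂(1/8) + (1/8)·log₂(1/8) + (1/8)·log₂(1/8) + (3/16)·log₂(3/16)]
  = 0.2500 + 0.5244 + 0.2500 + 0.3750 + 0.3750 + 0.3750 + 0.4528
  = 2.6022 bits

I(U;V) = H(U) + H(V) - H(U,V)
  = 1.5794 + 1.5462 - 2.6022
  = 0.5234 bits

Distribution 2 (X, Y):
Marginal P(X) (row sums):
  P(X=0) = 1/8 + 1/6 = 7/24
  P(X=1) = 17/24 + 0 = 17/24
Marginal P(Y) (column sums):
  P(Y=0) = 1/8 + 17/24 = 5/6
  P(Y=1) = 1/6 + 0 = 1/6

H(X) = -[(7/24)·log₂(7/24) + (17/24)·log₂(17/24)]
  = 0.5185 + 0.3524
  = 0.8709 bits
H(Y) = -[(5/6)·log₂(5/6) + (1/6)·log₂(1/6)]
  = 0.2192 + 0.4308
  = 0.6500 bits
H(X,Y) = -[(1/8)·log₂(1/8) + (1/6)·log₂(1/6) + (17/24)·log₂(17/24)]
  = 0.3750 + 0.4308 + 0.3524
  = 1.1582 bits

I(X;Y) = H(X) + H(Y) - H(X,Y)
  = 0.8709 + 0.6500 - 1.1582
  = 0.3627 bits

I(U;V) = 0.5234 bits > I(X;Y) = 0.3627 bits, so (U, V) has the higher mutual information (stronger dependence).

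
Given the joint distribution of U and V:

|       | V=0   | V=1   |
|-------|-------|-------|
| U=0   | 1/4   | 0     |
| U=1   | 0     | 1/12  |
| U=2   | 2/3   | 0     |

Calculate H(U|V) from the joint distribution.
Marginal P(V) (column sums):
  P(V=0) = 1/4 + 0 + 2/3 = 11/12
  P(V=1) = 0 + 1/12 + 0 = 1/12

H(U|V) = -Σ P(U,V)·log₂ P(U|V), where P(U|V) = P(U,V) / P(V)
  (cells with P(U,V) = 0 contribute 0)
  (U=0,V=0): P(U|V) = (1/4)/(11/12) = 3/11;  -(1/4)·log₂(3/11) = 0.4686
  (U=1,V=1): P(U|V) = (1/12)/(1/12) = 1;  -(1/12)·log₂(1) = 0.0000
  (U=2,V=0): P(U|V) = (2/3)/(11/12) = 8/11;  -(2/3)·log₂(8/11) = 0.3063
H(U|V) = 0.4686 + 0.0000 + 0.3063
  = 0.7749 bits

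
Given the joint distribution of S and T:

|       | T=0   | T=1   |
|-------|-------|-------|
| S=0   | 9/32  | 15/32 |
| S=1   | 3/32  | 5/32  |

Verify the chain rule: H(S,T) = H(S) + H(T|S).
Left side:
H(S,T) = -[(9/32)·log₂(9/32) + (15/32)·log₂(15/32) + (3/32)·log₂(3/32) + (5/32)·log₂(5/32)]
  = 0.5147 + 0.5124 + 0.3202 + 0.4184
  = 1.7657 bits

Right side:
Marginal P(S) (row sums):
  P(S=0) = 9/32 + 15/32 = 3/4
  P(S=1) = 3/32 + 5/32 = 1/4
H(S) = -[(3/4)·log₂(3/4) + (1/4)·log₂(1/4)]
  = 0.3113 + 0.5000
  = 0.8113 bits
H(T|S) = -Σ P(S,T)·log₂ P(T|S), where P(T|S) = P(S,T) / P(S)
  (S=0,T=0): P(T|S) = (9/32)/(3/4) = 3/8;  -(9/32)·log₂(3/8) = 0.3980
  (S=0,T=1): P(T|S) = (15/32)/(3/4) = 5/8;  -(15/32)·log₂(5/8) = 0.3178
  (S=1,T=0): P(T|S) = (3/32)/(1/4) = 3/8;  -(3/32)·log₂(3/8) = 0.1327
  (S=1,T=1): P(T|S) = (5/32)/(1/4) = 5/8;  -(5/32)·log₂(5/8) = 0.1059
H(T|S) = 0.3980 + 0.3178 + 0.1327 + 0.1059
  = 0.9544 bits
H(S) + H(T|S) = 0.8113 + 0.9544 = 1.7657 bits

Both sides equal 1.7657 bits, so the chain rule holds ✓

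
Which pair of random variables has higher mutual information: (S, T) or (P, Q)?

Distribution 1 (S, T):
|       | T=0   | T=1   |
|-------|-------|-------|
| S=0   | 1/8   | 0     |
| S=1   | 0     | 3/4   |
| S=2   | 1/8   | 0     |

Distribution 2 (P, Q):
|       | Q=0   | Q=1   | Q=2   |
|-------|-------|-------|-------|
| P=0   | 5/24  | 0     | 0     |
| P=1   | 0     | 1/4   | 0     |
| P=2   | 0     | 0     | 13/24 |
Distribution 1 (S, T):
Marginal P(S) (row sums):
  P(S=0) = 1/8 + 0 = 1/8
  P(S=1) = 0 + 3/4 = 3/4
  P(S=2) = 1/8 + 0 = 1/8
Marginal P(T) (column sums):
  P(T=0) = 1/8 + 0 + 1/8 = 1/4
  P(T=1) = 0 + 3/4 + 0 = 3/4

H(S) = -[(1/8)·log₂(1/8) + (3/4)·log₂(3/4) + (1/8)·log₂(1/8)]
  = 0.3750 + 0.3113 + 0.3750
  = 1.0613 bits
H(T) = -[(1/4)·log₂(1/4) + (3/4)·log₂(3/4)]
  = 0.5000 + 0.3113
  = 0.8113 bits
H(S,T) = -[(1/8)·log₂(1/8) + (3/4)·log₂(3/4) + (1/8)·log₂(1/8)]
  = 0.3750 + 0.3113 + 0.3750
  = 1.0613 bits

I(S;T) = H(S) + H(T) - H(S,T)
  = 1.0613 + 0.8113 - 1.0613
  = 0.8113 bits

Distribution 2 (P, Q):
Marginal P(P) (row sums):
  P(P=0) = 5/24 + 0 + 0 = 5/24
  P(P=1) = 0 + 1/4 + 0 = 1/4
  P(P=2) = 0 + 0 + 13/24 = 13/24
Marginal P(Q) (column sums):
  P(Q=0) = 5/24 + 0 + 0 = 5/24
  P(Q=1) = 0 + 1/4 + 0 = 1/4
  P(Q=2) = 0 + 0 + 13/24 = 13/24

H(P) = -[(5/24)·log₂(5/24) + (1/4)·log₂(1/4) + (13/24)·log₂(13/24)]
  = 0.4715 + 0.5000 + 0.4791
  = 1.4506 bits
H(Q) = -[(5/24)·log₂(5/24) + (1/4)·log₂(1/4) + (13/24)·log₂(13/24)]
  = 0.4715 + 0.5000 + 0.4791
  = 1.4506 bits
H(P,Q) = -[(5/24)·log₂(5/24) + (1/4)·log₂(1/4) + (13/24)·log₂(13/24)]
  = 0.4715 + 0.5000 + 0.4791
  = 1.4506 bits

I(P;Q) = H(P) + H(Q) - H(P,Q)
  = 1.4506 + 1.4506 - 1.4506
  = 1.4506 bits

I(P;Q) = 1.4506 bits > I(S;T) = 0.8113 bits, so (P, Q) has the higher mutual information (stronger dependence).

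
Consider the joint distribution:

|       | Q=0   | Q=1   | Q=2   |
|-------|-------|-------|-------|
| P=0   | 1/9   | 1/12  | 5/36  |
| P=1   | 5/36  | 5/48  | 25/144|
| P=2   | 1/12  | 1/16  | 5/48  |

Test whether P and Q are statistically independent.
Marginal P(P) (row sums):
  P(P=0) = 1/9 + 1/12 + 5/36 = 1/3
  P(P=1) = 5/36 + 5/48 + 25/144 = 5/12
  P(P=2) = 1/12 + 1/16 + 5/48 = 1/4
Marginal P(Q) (column sums):
  P(Q=0) = 1/9 + 5/36 + 1/12 = 1/3
  P(Q=1) = 1/12 + 5/48 + 1/16 = 1/4
  P(Q=2) = 5/36 + 25/144 + 5/48 = 5/12

P and Q are independent iff P(P=i,Q=j) = P(P=i)·P(Q=j) for every cell.
  P(P=0)·P(Q=0) = 1/3 × 1/3 = 1/9 = P(P=0,Q=0) ✓
  P(P=0)·P(Q=1) = 1/3 × 1/4 = 1/12 = P(P=0,Q=1) ✓
  P(P=0)·P(Q=2) = 1/3 × 5/12 = 5/36 = P(P=0,Q=2) ✓
  P(P=1)·P(Q=0) = 5/12 × 1/3 = 5/36 = P(P=1,Q=0) ✓
  P(P=1)·P(Q=1) = 5/12 × 1/4 = 5/48 = P(P=1,Q=1) ✓
  P(P=1)·P(Q=2) = 5/12 × 5/12 = 25/144 = P(P=1,Q=2) ✓
  P(P=2)·P(Q=0) = 1/4 × 1/3 = 1/12 = P(P=2,Q=0) ✓
  P(P=2)·P(Q=1) = 1/4 × 1/4 = 1/16 = P(P=2,Q=1) ✓
  P(P=2)·P(Q=2) = 1/4 × 5/12 = 5/48 = P(P=2,Q=2) ✓

Yes, P and Q are independent: every cell factors, so I(P;Q) = 0 bits.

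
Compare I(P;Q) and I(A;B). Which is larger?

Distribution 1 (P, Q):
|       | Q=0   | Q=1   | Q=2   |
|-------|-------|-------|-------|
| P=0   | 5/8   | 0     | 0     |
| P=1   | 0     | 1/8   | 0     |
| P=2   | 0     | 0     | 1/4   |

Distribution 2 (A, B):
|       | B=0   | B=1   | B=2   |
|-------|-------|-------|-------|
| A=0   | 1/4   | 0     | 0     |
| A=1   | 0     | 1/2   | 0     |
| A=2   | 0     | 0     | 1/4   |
Distribution 1 (P, Q):
Marginal P(P) (row sums):
  P(P=0) = 5/8 + 0 + 0 = 5/8
  P(P=1) = 0 + 1/8 + 0 = 1/8
  P(P=2) = 0 + 0 + 1/4 = 1/4
Marginal P(Q) (column sums):
  P(Q=0) = 5/8 + 0 + 0 = 5/8
  P(Q=1) = 0 + 1/8 + 0 = 1/8
  P(Q=2) = 0 + 0 + 1/4 = 1/4

H(P) = -[(5/8)·log₂(5/8) + (1/8)·log₂(1/8) + (1/4)·log₂(1/4)]
  = 0.4238 + 0.3750 + 0.5000
  = 1.2988 bits
H(Q) = -[(5/8)·log₂(5/8) + (1/8)·log₂(1/8) + (1/4)·log₂(1/4)]
  = 0.4238 + 0.3750 + 0.5000
  = 1.2988 bits
H(P,Q) = -[(5/8)·log₂(5/8) + (1/8)·log₂(1/8) + (1/4)·log₂(1/4)]
  = 0.4238 + 0.3750 + 0.5000
  = 1.2988 bits

I(P;Q) = H(P) + H(Q) - H(P,Q)
  = 1.2988 + 1.2988 - 1.2988
  = 1.2988 bits

Distribution 2 (A, B):
Marginal P(A) (row sums):
  P(A=0) = 1/4 + 0 + 0 = 1/4
  P(A=1) = 0 + 1/2 + 0 = 1/2
  P(A=2) = 0 + 0 + 1/4 = 1/4
Marginal P(B) (column sums):
  P(B=0) = 1/4 + 0 + 0 = 1/4
  P(B=1) = 0 + 1/2 + 0 = 1/2
  P(B=2) = 0 + 0 + 1/4 = 1/4

H(A) = -[(1/4)·log₂(1/4) + (1/2)·log₂(1/2) + (1/4)·log₂(1/4)]
  = 0.5000 + 0.5000 + 0.5000
  = 1.5000 bits
H(B) = -[(1/4)·log₂(1/4) + (1/2)·log₂(1/2) + (1/4)·log₂(1/4)]
  = 0.5000 + 0.5000 + 0.5000
  = 1.5000 bits
H(A,B) = -[(1/4)·log₂(1/4) + (1/2)·log₂(1/2) + (1/4)·log₂(1/4)]
  = 0.5000 + 0.5000 + 0.5000
  = 1.5000 bits

I(A;B) = H(A) + H(B) - H(A,B)
  = 1.5000 + 1.5000 - 1.5000
  = 1.5000 bits

I(A;B) = 1.5000 bits > I(P;Q) = 1.2988 bits, so (A, B) has the higher mutual information (stronger dependence).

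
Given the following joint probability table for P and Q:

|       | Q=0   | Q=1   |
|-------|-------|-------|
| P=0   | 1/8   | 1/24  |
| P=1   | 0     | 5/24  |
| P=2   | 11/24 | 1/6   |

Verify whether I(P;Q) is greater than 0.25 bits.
Marginal P(P) (row sums):
  P(P=0) = 1/8 + 1/24 = 1/6
  P(P=1) = 0 + 5/24 = 5/24
  P(P=2) = 11/24 + 1/6 = 5/8
Marginal P(Q) (column sums):
  P(Q=0) = 1/8 + 0 + 11/24 = 7/12
  P(Q=1) = 1/24 + 5/24 + 1/6 = 5/12

H(P) = -[(1/6)·log₂(1/6) + (5/24)·log₂(5/24) + (5/8)·log₂(5/8)]
  = 0.4308 + 0.4715 + 0.4238
  = 1.3261 bits
H(Q) = -[(7/12)·log₂(7/12) + (5/12)·log₂(5/12)]
  = 0.4536 + 0.5263
  = 0.9799 bits
H(P,Q) = -[(1/8)·log₂(1/8) + (1/24)·log₂(1/24) + (5/24)·log₂(5/24) + (11/24)·log₂(11/24) + (1/6)·log₂(1/6)]
  = 0.3750 + 0.1910 + 0.4715 + 0.5159 + 0.4308
  = 1.9842 bits

I(P;Q) = H(P) + H(Q) - H(P,Q)
  = 1.3261 + 0.9799 - 1.9842
  = 0.3218 bits

Yes. I(P;Q) = 0.3218 bits, which is > 0.25 bits.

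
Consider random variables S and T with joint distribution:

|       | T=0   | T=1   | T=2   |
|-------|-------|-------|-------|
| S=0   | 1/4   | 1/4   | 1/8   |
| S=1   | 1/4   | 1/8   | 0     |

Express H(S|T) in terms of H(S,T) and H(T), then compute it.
H(S|T) = H(S,T) - H(T)

Marginal P(T) (column sums):
  P(T=0) = 1/4 + 1/4 = 1/2
  P(T=1) = 1/4 + 1/8 = 3/8
  P(T=2) = 1/8 + 0 = 1/8

H(S,T) = -[(1/4)·log₂(1/4) + (1/4)·log₂(1/4) + (1/8)·log₂(1/8) + (1/4)·log₂(1/4) + (1/8)·log₂(1/8)]
  = 0.5000 + 0.5000 + 0.3750 + 0.5000 + 0.3750
  = 2.2500 bits
H(T) = -[(1/2)·log₂(1/2) + (3/8)·log₂(3/8) + (1/8)·log₂(1/8)]
  = 0.5000 + 0.5306 + 0.3750
  = 1.4056 bits

H(S|T) = 2.2500 - 1.4056 = 0.8444 bits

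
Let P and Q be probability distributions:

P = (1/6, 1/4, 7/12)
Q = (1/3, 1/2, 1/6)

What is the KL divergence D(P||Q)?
D(P||Q) = Σ P(i) log₂(P(i)/Q(i))
  i=0: (1/6) × log₂((1/6)/(1/3)) = (1/6) × log₂(1/2) = -0.1667
  i=1: (1/4) × log₂((1/4)/(1/2)) = (1/4) × log₂(1/2) = -0.2500
  i=2: (7/12) × log₂((7/12)/(1/6)) = (7/12) × log₂(7/2) = 1.0543
D(P||Q) = -0.1667 - 0.2500 + 1.0543
  = 0.6376 bits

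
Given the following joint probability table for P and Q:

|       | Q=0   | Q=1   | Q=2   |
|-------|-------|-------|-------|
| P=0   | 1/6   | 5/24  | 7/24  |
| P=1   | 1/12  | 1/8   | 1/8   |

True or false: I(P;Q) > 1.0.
Marginal P(P) (row sums):
  P(P=0) = 1/6 + 5/24 + 7/24 = 2/3
  P(P=1) = 1/12 + 1/8 + 1/8 = 1/3
Marginal P(Q) (column sums):
  P(Q=0) = 1/6 + 1/12 = 1/4
  P(Q=1) = 5/24 + 1/8 = 1/3
  P(Q=2) = 7/24 + 1/8 = 5/12

H(P) = -[(2/3)·log₂(2/3) + (1/3)·log₂(1/3)]
  = 0.3900 + 0.5283
  = 0.9183 bits
H(Q) = -[(1/4)·log₂(1/4) + (1/3)·log₂(1/3) + (5/12)·log₂(5/12)]
  = 0.5000 + 0.5283 + 0.5263
  = 1.5546 bits
H(P,Q) = -[(1/6)·log₂(1/6) + (5/24)·log₂(5/24) + (7/24)·log₂(7/24) + (1/12)·log₂(1/12) + (1/8)·log₂(1/8) + (1/8)·log₂(1/8)]
  = 0.4308 + 0.4715 + 0.5185 + 0.2987 + 0.3750 + 0.3750
  = 2.4695 bits

I(P;Q) = H(P) + H(Q) - H(P,Q)
  = 0.9183 + 1.5546 - 2.4695
  = 0.0034 bits

False. I(P;Q) = 0.0034 bits, which is ≤ 1.0 bits.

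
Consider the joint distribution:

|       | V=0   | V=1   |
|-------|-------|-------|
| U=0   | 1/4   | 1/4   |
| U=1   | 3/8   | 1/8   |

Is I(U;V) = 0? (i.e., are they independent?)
Marginal P(U) (row sums):
  P(U=0) = 1/4 + 1/4 = 1/2
  P(U=1) = 3/8 + 1/8 = 1/2
Marginal P(V) (column sums):
  P(V=0) = 1/4 + 3/8 = 5/8
  P(V=1) = 1/4 + 1/8 = 3/8

U and V are independent iff P(U=i,V=j) = P(U=i)·P(V=j) for every cell.
  P(U=0)·P(V=0) = 1/2 × 5/8 = 5/16, but P(U=0,V=0) = 1/4 ✗

No, U and V are not independent. Quantitatively, I(U;V) > 0:

H(U) = -[(1/2)·log₂(1/2) + (1/2)·log₂(1/2)]
  = 0.5000 + 0.5000
  = 1.0000 bits
H(V) = -[(5/8)·log₂(5/8) + (3/8)·log₂(3/8)]
  = 0.4238 + 0.5306
  = 0.9544 bits
H(U,V) = -[(1/4)·log₂(1/4) + (1/4)·log₂(1/4) + (3/8)·log₂(3/8) + (1/8)·log₂(1/8)]
  = 0.5000 + 0.5000 + 0.5306 + 0.3750
  = 1.9056 bits
I(U;V) = H(U) + H(V) - H(U,V) = 1.0000 + 0.9544 - 1.9056 = 0.0488 bits > 0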